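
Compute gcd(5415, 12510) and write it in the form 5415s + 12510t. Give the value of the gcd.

15

Repeated division:
12510 = 2·5415 + 1680
5415 = 3·1680 + 375
1680 = 4·375 + 180
375 = 2·180 + 15
180 = 12·15 + 0
gcd(5415, 12510) = 15.
Express as a combination:
15 = 375 − 2·180
15 = −2·1680 + 9·375
15 = 9·5415 − 29·1680
15 = −29·12510 + 67·5415
So 15 = (-29)·12510 + (67)·5415.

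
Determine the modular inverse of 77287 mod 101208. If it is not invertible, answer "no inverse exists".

Extended Euclidean algorithm:
101208 = 1*77287 + 23921
77287 = 3*23921 + 5524
23921 = 4*5524 + 1825
5524 = 3*1825 + 49
1825 = 37*49 + 12
49 = 4*12 + 1
12 = 12*1 + 0
Since gcd(77287, 101208) = 1, back-substitute to write 1 as a combination:
1 = 49 − 4·12
1 = −4·1825 + 149·49
1 = 149·5524 − 451·1825
1 = −451·23921 + 1953·5524
1 = 1953·77287 − 6310·23921
1 = −6310·101208 + 8263·77287
So 77287·8263 ≡ 1 (mod 101208).

8263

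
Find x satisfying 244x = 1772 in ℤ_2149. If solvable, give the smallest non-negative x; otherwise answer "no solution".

First find gcd(244, 2149):
2149 = 8*244 + 197
244 = 1*197 + 47
197 = 4*47 + 9
47 = 5*9 + 2
9 = 4*2 + 1
2 = 2*1 + 0
gcd = 1, so a unique solution mod 2149 exists.
Back-substitute for the Bézout coefficients:
1 = 9 − 4·2
1 = −4·47 + 21·9
1 = 21·197 − 88·47
1 = −88·244 + 109·197
1 = 109·2149 − 960·244
So 244·(-960) ≡ 1 (mod 2149), giving 244⁻¹ ≡ 1189.
x ≡ 244⁻¹·1772 ≡ 1189·1772 ≡ 888 (mod 2149).

888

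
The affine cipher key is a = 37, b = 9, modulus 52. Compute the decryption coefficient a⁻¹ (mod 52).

Extended Euclidean algorithm:
52 = 1*37 + 15
37 = 2*15 + 7
15 = 2*7 + 1
7 = 7*1 + 0
Since gcd(37, 52) = 1, back-substitute to write 1 as a combination:
1 = 15 − 2·7
1 = −2·37 + 5·15
1 = 5·52 − 7·37
Hence 37⁻¹ ≡ -7 ≡ 45 (mod 52).

45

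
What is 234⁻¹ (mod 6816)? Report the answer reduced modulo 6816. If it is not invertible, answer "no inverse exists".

Euclidean algorithm on 6816, 234:
6816 = 29×234 + 30
234 = 7×30 + 24
30 = 1×24 + 6
24 = 4×6 + 0
The gcd is 6, not 1, hence no inverse exists.

no inverse exists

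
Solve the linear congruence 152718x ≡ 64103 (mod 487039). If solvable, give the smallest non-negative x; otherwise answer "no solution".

First find gcd(152718, 487039):
487039 = 3×152718 + 28885
152718 = 5×28885 + 8293
28885 = 3×8293 + 4006
8293 = 2×4006 + 281
4006 = 14×281 + 72
281 = 3×72 + 65
72 = 1×65 + 7
65 = 9×7 + 2
7 = 3×2 + 1
2 = 2×1 + 0
gcd = 1, so a unique solution mod 487039 exists.
Back-substitute for the Bézout coefficients:
1 = 7 − 3·2
1 = −3·65 + 28·7
1 = 28·72 − 31·65
1 = −31·281 + 121·72
1 = 121·4006 − 1725·281
1 = −1725·8293 + 3571·4006
1 = 3571·28885 − 12438·8293
1 = −12438·152718 + 65761·28885
1 = 65761·487039 − 209721·152718
So 152718·(-209721) ≡ 1 (mod 487039), giving 152718⁻¹ ≡ 277318.
x ≡ 152718⁻¹·64103 ≡ 277318·64103 ≡ 479293 (mod 487039).

479293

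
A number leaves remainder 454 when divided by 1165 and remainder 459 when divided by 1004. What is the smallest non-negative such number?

276559

Write x = 454 + 1165·k. Then 1165·k ≡ 459 − 454 ≡ 5 (mod 1004).
Need 1165⁻¹ mod 1004. Extended Euclid on (1004, 161):
1004 = 6*161 + 38
161 = 4*38 + 9
38 = 4*9 + 2
9 = 4*2 + 1
2 = 2*1 + 0
Back-substitute:
1 = 9 − 4·2
1 = −4·38 + 17·9
1 = 17·161 − 72·38
1 = −72·1004 + 449·161
1165⁻¹ ≡ 449 (mod 1004), so k ≡ 449·5 ≡ 237 (mod 1004).
x = 454 + 1165·237 = 276559.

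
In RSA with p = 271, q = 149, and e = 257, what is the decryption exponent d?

5753

φ(n) = (p−1)(q−1) = 270·148 = 39960.
Need d with 257·d ≡ 1 (mod 39960). Apply the extended Euclidean algorithm:
39960 = 155·257 + 125
257 = 2·125 + 7
125 = 17·7 + 6
7 = 1·6 + 1
6 = 6·1 + 0
Back-substitute:
1 = 7 − 6
1 = −125 + 18·7
1 = 18·257 − 37·125
1 = −37·39960 + 5753·257
So 257·5753 ≡ 1 (mod 39960), hence d = 5753.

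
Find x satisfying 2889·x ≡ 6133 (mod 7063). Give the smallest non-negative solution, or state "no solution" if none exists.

6982

First find gcd(2889, 7063):
7063 = 2*2889 + 1285
2889 = 2*1285 + 319
1285 = 4*319 + 9
319 = 35*9 + 4
9 = 2*4 + 1
4 = 4*1 + 0
gcd = 1, so a unique solution mod 7063 exists.
Back-substitute for the Bézout coefficients:
1 = 9 − 2·4
1 = −2·319 + 71·9
1 = 71·1285 − 286·319
1 = −286·2889 + 643·1285
1 = 643·7063 − 1572·2889
So 2889·(-1572) ≡ 1 (mod 7063), giving 2889⁻¹ ≡ 5491.
x ≡ 2889⁻¹·6133 ≡ 5491·6133 ≡ 6982 (mod 7063).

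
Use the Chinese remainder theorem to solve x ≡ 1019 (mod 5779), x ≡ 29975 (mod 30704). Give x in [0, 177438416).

Write x = 1019 + 5779·k. Then 5779·k ≡ 29975 − 1019 ≡ 28956 (mod 30704).
Need 5779⁻¹ mod 30704. Extended Euclid on (30704, 5779):
30704 = 5·5779 + 1809
5779 = 3·1809 + 352
1809 = 5·352 + 49
352 = 7·49 + 9
49 = 5·9 + 4
9 = 2·4 + 1
4 = 4·1 + 0
Back-substitute:
1 = 9 − 2·4
1 = −2·49 + 11·9
1 = 11·352 − 79·49
1 = −79·1809 + 406·352
1 = 406·5779 − 1297·1809
1 = −1297·30704 + 6891·5779
5779⁻¹ ≡ 6891 (mod 30704), so k ≡ 6891·28956 ≡ 21204 (mod 30704).
x = 1019 + 5779·21204 = 122538935.

122538935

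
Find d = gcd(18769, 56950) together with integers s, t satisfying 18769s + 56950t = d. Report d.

Repeated division:
56950 = 3·18769 + 643
18769 = 29·643 + 122
643 = 5·122 + 33
122 = 3·33 + 23
33 = 1·23 + 10
23 = 2·10 + 3
10 = 3·3 + 1
3 = 3·1 + 0
gcd(18769, 56950) = 1.
Express as a combination:
1 = 10 − 3·3
1 = −3·23 + 7·10
1 = 7·33 − 10·23
1 = −10·122 + 37·33
1 = 37·643 − 195·122
1 = −195·18769 + 5692·643
1 = 5692·56950 − 17271·18769
So 1 = (5692)·56950 + (-17271)·18769.

1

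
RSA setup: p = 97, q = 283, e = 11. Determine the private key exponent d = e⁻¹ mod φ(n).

24611

φ(n) = (p−1)(q−1) = 96·282 = 27072.
Need d with 11·d ≡ 1 (mod 27072). Apply the extended Euclidean algorithm:
27072 = 2461·11 + 1
11 = 11·1 + 0
Back-substitute:
1 = 27072 − 2461·11
So 11·(-2461) ≡ 1 (mod 27072), hence d ≡ -2461 ≡ 24611 (mod 27072).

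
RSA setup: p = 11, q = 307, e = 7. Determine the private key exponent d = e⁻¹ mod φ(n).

φ(n) = (p−1)(q−1) = 10·306 = 3060.
Need d with 7·d ≡ 1 (mod 3060). Apply the extended Euclidean algorithm:
3060 = 437×7 + 1
7 = 7×1 + 0
Back-substitute:
1 = 3060 − 437·7
So 7·(-437) ≡ 1 (mod 3060), hence d ≡ -437 ≡ 2623 (mod 3060).

2623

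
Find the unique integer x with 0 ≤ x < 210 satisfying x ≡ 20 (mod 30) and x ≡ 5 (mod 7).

Write x = 20 + 30·k. Then 30·k ≡ 5 − 20 ≡ 6 (mod 7).
Need 30⁻¹ mod 7. Extended Euclid on (7, 2):
7 = 3*2 + 1
2 = 2*1 + 0
Back-substitute:
1 = 7 − 3·2
30⁻¹ ≡ 4 (mod 7), so k ≡ 4·6 ≡ 3 (mod 7).
x = 20 + 30·3 = 110.

110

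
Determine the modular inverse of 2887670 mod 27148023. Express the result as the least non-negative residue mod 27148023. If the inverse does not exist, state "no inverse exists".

8596067

Apply the Euclidean algorithm to 27148023 and 2887670:
27148023 = 9*2887670 + 1158993
2887670 = 2*1158993 + 569684
1158993 = 2*569684 + 19625
569684 = 29*19625 + 559
19625 = 35*559 + 60
559 = 9*60 + 19
60 = 3*19 + 3
19 = 6*3 + 1
3 = 3*1 + 0
gcd = 1, so the inverse exists. Back-substitute:
1 = 19 − 6·3
1 = −6·60 + 19·19
1 = 19·559 − 177·60
1 = −177·19625 + 6214·559
1 = 6214·569684 − 180383·19625
1 = −180383·1158993 + 366980·569684
1 = 366980·2887670 − 914343·1158993
1 = −914343·27148023 + 8596067·2887670
So 2887670·8596067 ≡ 1 (mod 27148023).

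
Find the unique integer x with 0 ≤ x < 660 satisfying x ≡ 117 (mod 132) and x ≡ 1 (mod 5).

381

Write x = 117 + 132·k. Then 132·k ≡ 1 − 117 ≡ 4 (mod 5).
Need 132⁻¹ mod 5. Extended Euclid on (5, 2):
5 = 2*2 + 1
2 = 2*1 + 0
Back-substitute:
1 = 5 − 2·2
132⁻¹ ≡ 3 (mod 5), so k ≡ 3·4 ≡ 2 (mod 5).
x = 117 + 132·2 = 381.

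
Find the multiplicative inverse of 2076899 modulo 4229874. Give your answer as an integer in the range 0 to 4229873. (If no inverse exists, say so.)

Euclidean algorithm on 4229874, 2076899:
4229874 = 2×2076899 + 76076
2076899 = 27×76076 + 22847
76076 = 3×22847 + 7535
22847 = 3×7535 + 242
7535 = 31×242 + 33
242 = 7×33 + 11
33 = 3×11 + 0
Since gcd = 11 > 1, 2076899 is not a unit mod 4229874.

no inverse exists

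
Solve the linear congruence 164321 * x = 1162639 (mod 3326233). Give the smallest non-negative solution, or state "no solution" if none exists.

803383

First find gcd(164321, 3326233):
3326233 = 20×164321 + 39813
164321 = 4×39813 + 5069
39813 = 7×5069 + 4330
5069 = 1×4330 + 739
4330 = 5×739 + 635
739 = 1×635 + 104
635 = 6×104 + 11
104 = 9×11 + 5
11 = 2×5 + 1
5 = 5×1 + 0
gcd = 1, so a unique solution mod 3326233 exists.
Back-substitute for the Bézout coefficients:
1 = 11 − 2·5
1 = −2·104 + 19·11
1 = 19·635 − 116·104
1 = −116·739 + 135·635
1 = 135·4330 − 791·739
1 = −791·5069 + 926·4330
1 = 926·39813 − 7273·5069
1 = −7273·164321 + 30018·39813
1 = 30018·3326233 − 607633·164321
So 164321·(-607633) ≡ 1 (mod 3326233), giving 164321⁻¹ ≡ 2718600.
x ≡ 164321⁻¹·1162639 ≡ 2718600·1162639 ≡ 803383 (mod 3326233).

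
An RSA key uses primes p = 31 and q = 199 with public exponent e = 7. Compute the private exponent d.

4243

φ(n) = (p−1)(q−1) = 30·198 = 5940.
Need d with 7·d ≡ 1 (mod 5940). Apply the extended Euclidean algorithm:
5940 = 848×7 + 4
7 = 1×4 + 3
4 = 1×3 + 1
3 = 3×1 + 0
Back-substitute:
1 = 4 − 3
1 = −7 + 2·4
1 = 2·5940 − 1697·7
So 7·(-1697) ≡ 1 (mod 5940), hence d ≡ -1697 ≡ 4243 (mod 5940).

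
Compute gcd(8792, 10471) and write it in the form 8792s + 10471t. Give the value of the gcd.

Repeated division:
10471 = 1*8792 + 1679
8792 = 5*1679 + 397
1679 = 4*397 + 91
397 = 4*91 + 33
91 = 2*33 + 25
33 = 1*25 + 8
25 = 3*8 + 1
8 = 8*1 + 0
gcd(8792, 10471) = 1.
Express as a combination:
1 = 25 − 3·8
1 = −3·33 + 4·25
1 = 4·91 − 11·33
1 = −11·397 + 48·91
1 = 48·1679 − 203·397
1 = −203·8792 + 1063·1679
1 = 1063·10471 − 1266·8792
So 1 = (1063)·10471 + (-1266)·8792.

1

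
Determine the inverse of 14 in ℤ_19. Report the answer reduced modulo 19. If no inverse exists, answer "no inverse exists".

gcd(19, 14) by repeated division:
19 = 1*14 + 5
14 = 2*5 + 4
5 = 1*4 + 1
4 = 4*1 + 0
The gcd is 1. Working backward:
1 = 5 − 4
1 = −14 + 3·5
1 = 3·19 − 4·14
So 14·(-4) ≡ 1 (mod 19), and -4 ≡ 15 (mod 19).

15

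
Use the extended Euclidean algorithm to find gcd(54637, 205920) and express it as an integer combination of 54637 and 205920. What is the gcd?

Apply Euclid's algorithm to 205920 and 54637:
205920 = 3*54637 + 42009
54637 = 1*42009 + 12628
42009 = 3*12628 + 4125
12628 = 3*4125 + 253
4125 = 16*253 + 77
253 = 3*77 + 22
77 = 3*22 + 11
22 = 2*11 + 0
gcd(54637, 205920) = 11.
Back-substituting:
11 = 77 − 3·22
11 = −3·253 + 10·77
11 = 10·4125 − 163·253
11 = −163·12628 + 499·4125
11 = 499·42009 − 1660·12628
11 = −1660·54637 + 2159·42009
11 = 2159·205920 − 8137·54637
So 11 = (2159)·205920 + (-8137)·54637.

11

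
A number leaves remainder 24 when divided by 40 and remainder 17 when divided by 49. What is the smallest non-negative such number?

Write x = 24 + 40·k. Then 40·k ≡ 17 − 24 ≡ 42 (mod 49).
Need 40⁻¹ mod 49. Extended Euclid on (49, 40):
49 = 1·40 + 9
40 = 4·9 + 4
9 = 2·4 + 1
4 = 4·1 + 0
Back-substitute:
1 = 9 − 2·4
1 = −2·40 + 9·9
1 = 9·49 − 11·40
40⁻¹ ≡ 38 (mod 49), so k ≡ 38·42 ≡ 28 (mod 49).
x = 24 + 40·28 = 1144.

1144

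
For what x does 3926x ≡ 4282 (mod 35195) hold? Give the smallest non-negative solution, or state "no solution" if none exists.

First find gcd(3926, 35195):
35195 = 8×3926 + 3787
3926 = 1×3787 + 139
3787 = 27×139 + 34
139 = 4×34 + 3
34 = 11×3 + 1
3 = 3×1 + 0
gcd = 1, so a unique solution mod 35195 exists.
Back-substitute for the Bézout coefficients:
1 = 34 − 11·3
1 = −11·139 + 45·34
1 = 45·3787 − 1226·139
1 = −1226·3926 + 1271·3787
1 = 1271·35195 − 11394·3926
So 3926·(-11394) ≡ 1 (mod 35195), giving 3926⁻¹ ≡ 23801.
x ≡ 3926⁻¹·4282 ≡ 23801·4282 ≡ 26357 (mod 35195).

26357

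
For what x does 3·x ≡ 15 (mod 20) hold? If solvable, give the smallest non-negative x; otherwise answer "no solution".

First find gcd(3, 20):
20 = 6·3 + 2
3 = 1·2 + 1
2 = 2·1 + 0
gcd = 1, so a unique solution mod 20 exists.
Back-substitute for the Bézout coefficients:
1 = 3 − 2
1 = −20 + 7·3
So 3·(7) ≡ 1 (mod 20), giving 3⁻¹ ≡ 7.
x ≡ 3⁻¹·15 ≡ 7·15 ≡ 5 (mod 20).

5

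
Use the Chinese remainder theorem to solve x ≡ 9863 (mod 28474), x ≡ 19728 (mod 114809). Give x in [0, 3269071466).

Write x = 9863 + 28474·k. Then 28474·k ≡ 19728 − 9863 ≡ 9865 (mod 114809).
Need 28474⁻¹ mod 114809. Extended Euclid on (114809, 28474):
114809 = 4×28474 + 913
28474 = 31×913 + 171
913 = 5×171 + 58
171 = 2×58 + 55
58 = 1×55 + 3
55 = 18×3 + 1
3 = 3×1 + 0
Back-substitute:
1 = 55 − 18·3
1 = −18·58 + 19·55
1 = 19·171 − 56·58
1 = −56·913 + 299·171
1 = 299·28474 − 9325·913
1 = −9325·114809 + 37599·28474
28474⁻¹ ≡ 37599 (mod 114809), so k ≡ 37599·9865 ≡ 81065 (mod 114809).
x = 9863 + 28474·81065 = 2308254673.

2308254673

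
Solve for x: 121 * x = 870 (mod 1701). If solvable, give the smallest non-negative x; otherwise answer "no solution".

First find gcd(121, 1701):
1701 = 14·121 + 7
121 = 17·7 + 2
7 = 3·2 + 1
2 = 2·1 + 0
gcd = 1, so a unique solution mod 1701 exists.
Back-substitute for the Bézout coefficients:
1 = 7 − 3·2
1 = −3·121 + 52·7
1 = 52·1701 − 731·121
So 121·(-731) ≡ 1 (mod 1701), giving 121⁻¹ ≡ 970.
x ≡ 121⁻¹·870 ≡ 970·870 ≡ 204 (mod 1701).

204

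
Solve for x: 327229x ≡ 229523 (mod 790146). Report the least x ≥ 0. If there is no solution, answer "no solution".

20675

First find gcd(327229, 790146):
790146 = 2·327229 + 135688
327229 = 2·135688 + 55853
135688 = 2·55853 + 23982
55853 = 2·23982 + 7889
23982 = 3·7889 + 315
7889 = 25·315 + 14
315 = 22·14 + 7
14 = 2·7 + 0
gcd = 7 and 7 | 229523, so solutions exist. Divide through by 7: 46747x ≡ 32789 (mod 112878).
Now find 46747⁻¹ mod 112878:
112878 = 2×46747 + 19384
46747 = 2×19384 + 7979
19384 = 2×7979 + 3426
7979 = 2×3426 + 1127
3426 = 3×1127 + 45
1127 = 25×45 + 2
45 = 22×2 + 1
2 = 2×1 + 0
Back-substitute:
1 = 45 − 22·2
1 = −22·1127 + 551·45
1 = 551·3426 − 1675·1127
1 = −1675·7979 + 3901·3426
1 = 3901·19384 − 9477·7979
1 = −9477·46747 + 22855·19384
1 = 22855·112878 − 55187·46747
So 46747·(-55187) ≡ 1 (mod 112878), i.e. 46747⁻¹ ≡ 57691.
Then x ≡ 57691·32789 ≡ 20675 (mod 112878); the smallest non-negative solution is x = 20675.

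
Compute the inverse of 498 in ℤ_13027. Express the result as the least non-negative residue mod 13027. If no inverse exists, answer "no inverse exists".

Apply the Euclidean algorithm to 13027 and 498:
13027 = 26·498 + 79
498 = 6·79 + 24
79 = 3·24 + 7
24 = 3·7 + 3
7 = 2·3 + 1
3 = 3·1 + 0
The gcd is 1. Working backward:
1 = 7 − 2·3
1 = −2·24 + 7·7
1 = 7·79 − 23·24
1 = −23·498 + 145·79
1 = 145·13027 − 3793·498
Thus 498·(-3793) ≡ 1 (mod 13027); reducing, -3793 mod 13027 = 9234.

9234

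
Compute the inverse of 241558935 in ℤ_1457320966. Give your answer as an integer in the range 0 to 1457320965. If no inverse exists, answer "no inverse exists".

Run Euclid on (1457320966, 241558935):
1457320966 = 6*241558935 + 7967356
241558935 = 30*7967356 + 2538255
7967356 = 3*2538255 + 352591
2538255 = 7*352591 + 70118
352591 = 5*70118 + 2001
70118 = 35*2001 + 83
2001 = 24*83 + 9
83 = 9*9 + 2
9 = 4*2 + 1
2 = 2*1 + 0
The gcd is 1. Working backward:
1 = 9 − 4·2
1 = −4·83 + 37·9
1 = 37·2001 − 892·83
1 = −892·70118 + 31257·2001
1 = 31257·352591 − 157177·70118
1 = −157177·2538255 + 1131496·352591
1 = 1131496·7967356 − 3551665·2538255
1 = −3551665·241558935 + 107681446·7967356
1 = 107681446·1457320966 − 649640341·241558935
Thus 241558935·(-649640341) ≡ 1 (mod 1457320966); reducing, -649640341 mod 1457320966 = 807680625.

807680625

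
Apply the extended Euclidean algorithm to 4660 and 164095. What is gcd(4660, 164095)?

Euclidean algorithm:
164095 = 35*4660 + 995
4660 = 4*995 + 680
995 = 1*680 + 315
680 = 2*315 + 50
315 = 6*50 + 15
50 = 3*15 + 5
15 = 3*5 + 0
gcd(4660, 164095) = 5.
Working backward:
5 = 50 − 3·15
5 = −3·315 + 19·50
5 = 19·680 − 41·315
5 = −41·995 + 60·680
5 = 60·4660 − 281·995
5 = −281·164095 + 9895·4660
So 5 = (-281)·164095 + (9895)·4660.

5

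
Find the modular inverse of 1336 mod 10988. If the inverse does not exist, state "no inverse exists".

Compute gcd(1336, 10988):
10988 = 8·1336 + 300
1336 = 4·300 + 136
300 = 2·136 + 28
136 = 4·28 + 24
28 = 1·24 + 4
24 = 6·4 + 0
The gcd is 4, not 1, hence no inverse exists.

no inverse exists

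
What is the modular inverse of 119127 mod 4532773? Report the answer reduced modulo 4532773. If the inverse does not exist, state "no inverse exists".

2205792

gcd(4532773, 119127) by repeated division:
4532773 = 38×119127 + 5947
119127 = 20×5947 + 187
5947 = 31×187 + 150
187 = 1×150 + 37
150 = 4×37 + 2
37 = 18×2 + 1
2 = 2×1 + 0
Since gcd(119127, 4532773) = 1, back-substitute to write 1 as a combination:
1 = 37 − 18·2
1 = −18·150 + 73·37
1 = 73·187 − 91·150
1 = −91·5947 + 2894·187
1 = 2894·119127 − 57971·5947
1 = −57971·4532773 + 2205792·119127
So 119127·2205792 ≡ 1 (mod 4532773).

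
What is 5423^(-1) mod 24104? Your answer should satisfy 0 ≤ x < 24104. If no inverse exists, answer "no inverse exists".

10543

gcd(24104, 5423) by repeated division:
24104 = 4·5423 + 2412
5423 = 2·2412 + 599
2412 = 4·599 + 16
599 = 37·16 + 7
16 = 2·7 + 2
7 = 3·2 + 1
2 = 2·1 + 0
Since gcd(5423, 24104) = 1, back-substitute to write 1 as a combination:
1 = 7 − 3·2
1 = −3·16 + 7·7
1 = 7·599 − 262·16
1 = −262·2412 + 1055·599
1 = 1055·5423 − 2372·2412
1 = −2372·24104 + 10543·5423
So 5423·10543 ≡ 1 (mod 24104).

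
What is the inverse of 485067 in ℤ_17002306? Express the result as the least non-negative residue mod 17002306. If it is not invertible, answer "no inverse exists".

Extended Euclidean algorithm:
17002306 = 35·485067 + 24961
485067 = 19·24961 + 10808
24961 = 2·10808 + 3345
10808 = 3·3345 + 773
3345 = 4·773 + 253
773 = 3·253 + 14
253 = 18·14 + 1
14 = 14·1 + 0
The gcd is 1. Working backward:
1 = 253 − 18·14
1 = −18·773 + 55·253
1 = 55·3345 − 238·773
1 = −238·10808 + 769·3345
1 = 769·24961 − 1776·10808
1 = −1776·485067 + 34513·24961
1 = 34513·17002306 − 1209731·485067
Thus 485067·(-1209731) ≡ 1 (mod 17002306); reducing, -1209731 mod 17002306 = 15792575.

15792575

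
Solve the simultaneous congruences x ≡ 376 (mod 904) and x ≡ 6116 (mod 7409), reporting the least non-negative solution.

Write x = 376 + 904·k. Then 904·k ≡ 6116 − 376 ≡ 5740 (mod 7409).
Need 904⁻¹ mod 7409. Extended Euclid on (7409, 904):
7409 = 8·904 + 177
904 = 5·177 + 19
177 = 9·19 + 6
19 = 3·6 + 1
6 = 6·1 + 0
Back-substitute:
1 = 19 − 3·6
1 = −3·177 + 28·19
1 = 28·904 − 143·177
1 = −143·7409 + 1172·904
904⁻¹ ≡ 1172 (mod 7409), so k ≡ 1172·5740 ≡ 7317 (mod 7409).
x = 376 + 904·7317 = 6614944.

6614944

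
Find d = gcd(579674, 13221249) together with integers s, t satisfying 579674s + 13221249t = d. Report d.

Euclidean algorithm:
13221249 = 22·579674 + 468421
579674 = 1·468421 + 111253
468421 = 4·111253 + 23409
111253 = 4·23409 + 17617
23409 = 1·17617 + 5792
17617 = 3·5792 + 241
5792 = 24·241 + 8
241 = 30·8 + 1
8 = 8·1 + 0
gcd(579674, 13221249) = 1.
Working backward:
1 = 241 − 30·8
1 = −30·5792 + 721·241
1 = 721·17617 − 2193·5792
1 = −2193·23409 + 2914·17617
1 = 2914·111253 − 13849·23409
1 = −13849·468421 + 58310·111253
1 = 58310·579674 − 72159·468421
1 = −72159·13221249 + 1645808·579674
So 1 = (-72159)·13221249 + (1645808)·579674.

1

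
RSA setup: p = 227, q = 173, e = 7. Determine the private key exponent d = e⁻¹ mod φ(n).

33319

φ(n) = (p−1)(q−1) = 226·172 = 38872.
Need d with 7·d ≡ 1 (mod 38872). Apply the extended Euclidean algorithm:
38872 = 5553*7 + 1
7 = 7*1 + 0
Back-substitute:
1 = 38872 − 5553·7
So 7·(-5553) ≡ 1 (mod 38872), hence d ≡ -5553 ≡ 33319 (mod 38872).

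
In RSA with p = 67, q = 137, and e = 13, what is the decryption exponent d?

φ(n) = (p−1)(q−1) = 66·136 = 8976.
Need d with 13·d ≡ 1 (mod 8976). Apply the extended Euclidean algorithm:
8976 = 690×13 + 6
13 = 2×6 + 1
6 = 6×1 + 0
Back-substitute:
1 = 13 − 2·6
1 = −2·8976 + 1381·13
So 13·1381 ≡ 1 (mod 8976), hence d = 1381.

1381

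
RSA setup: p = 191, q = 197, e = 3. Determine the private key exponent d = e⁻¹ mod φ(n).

φ(n) = (p−1)(q−1) = 190·196 = 37240.
Need d with 3·d ≡ 1 (mod 37240). Apply the extended Euclidean algorithm:
37240 = 12413·3 + 1
3 = 3·1 + 0
Back-substitute:
1 = 37240 − 12413·3
So 3·(-12413) ≡ 1 (mod 37240), hence d ≡ -12413 ≡ 24827 (mod 37240).

24827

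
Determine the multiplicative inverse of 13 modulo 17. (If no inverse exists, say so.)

4

gcd(17, 13) by repeated division:
17 = 1×13 + 4
13 = 3×4 + 1
4 = 4×1 + 0
gcd = 1, so the inverse exists. Back-substitute:
1 = 13 − 3·4
1 = −3·17 + 4·13
So 13·4 ≡ 1 (mod 17).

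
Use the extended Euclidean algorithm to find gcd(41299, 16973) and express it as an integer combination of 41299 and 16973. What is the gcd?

1

Apply Euclid's algorithm to 41299 and 16973:
41299 = 2×16973 + 7353
16973 = 2×7353 + 2267
7353 = 3×2267 + 552
2267 = 4×552 + 59
552 = 9×59 + 21
59 = 2×21 + 17
21 = 1×17 + 4
17 = 4×4 + 1
4 = 4×1 + 0
gcd(41299, 16973) = 1.
Back-substituting:
1 = 17 − 4·4
1 = −4·21 + 5·17
1 = 5·59 − 14·21
1 = −14·552 + 131·59
1 = 131·2267 − 538·552
1 = −538·7353 + 1745·2267
1 = 1745·16973 − 4028·7353
1 = −4028·41299 + 9801·16973
So 1 = (-4028)·41299 + (9801)·16973.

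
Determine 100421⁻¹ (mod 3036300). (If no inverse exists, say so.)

2318081

Run Euclid on (3036300, 100421):
3036300 = 30·100421 + 23670
100421 = 4·23670 + 5741
23670 = 4·5741 + 706
5741 = 8·706 + 93
706 = 7·93 + 55
93 = 1·55 + 38
55 = 1·38 + 17
38 = 2·17 + 4
17 = 4·4 + 1
4 = 4·1 + 0
The gcd is 1. Working backward:
1 = 17 − 4·4
1 = −4·38 + 9·17
1 = 9·55 − 13·38
1 = −13·93 + 22·55
1 = 22·706 − 167·93
1 = −167·5741 + 1358·706
1 = 1358·23670 − 5599·5741
1 = −5599·100421 + 23754·23670
1 = 23754·3036300 − 718219·100421
Hence 100421⁻¹ ≡ -718219 ≡ 2318081 (mod 3036300).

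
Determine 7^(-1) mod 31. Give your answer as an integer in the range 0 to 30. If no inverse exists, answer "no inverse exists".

gcd(31, 7) by repeated division:
31 = 4·7 + 3
7 = 2·3 + 1
3 = 3·1 + 0
The gcd is 1. Working backward:
1 = 7 − 2·3
1 = −2·31 + 9·7
So 7·9 ≡ 1 (mod 31).

9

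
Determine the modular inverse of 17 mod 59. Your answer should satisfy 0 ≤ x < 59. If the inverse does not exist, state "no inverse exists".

7

Apply the Euclidean algorithm to 59 and 17:
59 = 3*17 + 8
17 = 2*8 + 1
8 = 8*1 + 0
Since gcd(17, 59) = 1, back-substitute to write 1 as a combination:
1 = 17 − 2·8
1 = −2·59 + 7·17
So 17·7 ≡ 1 (mod 59).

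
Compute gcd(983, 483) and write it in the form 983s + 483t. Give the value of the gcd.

1

Apply Euclid's algorithm to 983 and 483:
983 = 2×483 + 17
483 = 28×17 + 7
17 = 2×7 + 3
7 = 2×3 + 1
3 = 3×1 + 0
gcd(983, 483) = 1.
Working backward:
1 = 7 − 2·3
1 = −2·17 + 5·7
1 = 5·483 − 142·17
1 = −142·983 + 289·483
So 1 = (-142)·983 + (289)·483.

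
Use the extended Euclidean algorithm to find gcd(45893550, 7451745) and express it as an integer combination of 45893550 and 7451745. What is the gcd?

15

Euclidean algorithm:
45893550 = 6*7451745 + 1183080
7451745 = 6*1183080 + 353265
1183080 = 3*353265 + 123285
353265 = 2*123285 + 106695
123285 = 1*106695 + 16590
106695 = 6*16590 + 7155
16590 = 2*7155 + 2280
7155 = 3*2280 + 315
2280 = 7*315 + 75
315 = 4*75 + 15
75 = 5*15 + 0
gcd(45893550, 7451745) = 15.
Working backward:
15 = 315 − 4·75
15 = −4·2280 + 29·315
15 = 29·7155 − 91·2280
15 = −91·16590 + 211·7155
15 = 211·106695 − 1357·16590
15 = −1357·123285 + 1568·106695
15 = 1568·353265 − 4493·123285
15 = −4493·1183080 + 15047·353265
15 = 15047·7451745 − 94775·1183080
15 = −94775·45893550 + 583697·7451745
So 15 = (-94775)·45893550 + (583697)·7451745.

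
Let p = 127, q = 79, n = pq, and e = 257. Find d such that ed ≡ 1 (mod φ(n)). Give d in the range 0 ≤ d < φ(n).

1109

φ(n) = (p−1)(q−1) = 126·78 = 9828.
Need d with 257·d ≡ 1 (mod 9828). Apply the extended Euclidean algorithm:
9828 = 38×257 + 62
257 = 4×62 + 9
62 = 6×9 + 8
9 = 1×8 + 1
8 = 8×1 + 0
Back-substitute:
1 = 9 − 8
1 = −62 + 7·9
1 = 7·257 − 29·62
1 = −29·9828 + 1109·257
So 257·1109 ≡ 1 (mod 9828), hence d = 1109.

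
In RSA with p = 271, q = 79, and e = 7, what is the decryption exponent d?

φ(n) = (p−1)(q−1) = 270·78 = 21060.
Need d with 7·d ≡ 1 (mod 21060). Apply the extended Euclidean algorithm:
21060 = 3008*7 + 4
7 = 1*4 + 3
4 = 1*3 + 1
3 = 3*1 + 0
Back-substitute:
1 = 4 − 3
1 = −7 + 2·4
1 = 2·21060 − 6017·7
So 7·(-6017) ≡ 1 (mod 21060), hence d ≡ -6017 ≡ 15043 (mod 21060).

15043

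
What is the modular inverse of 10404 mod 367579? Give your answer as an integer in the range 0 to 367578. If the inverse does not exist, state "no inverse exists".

71827

Apply the Euclidean algorithm to 367579 and 10404:
367579 = 35·10404 + 3439
10404 = 3·3439 + 87
3439 = 39·87 + 46
87 = 1·46 + 41
46 = 1·41 + 5
41 = 8·5 + 1
5 = 5·1 + 0
The gcd is 1. Working backward:
1 = 41 − 8·5
1 = −8·46 + 9·41
1 = 9·87 − 17·46
1 = −17·3439 + 672·87
1 = 672·10404 − 2033·3439
1 = −2033·367579 + 71827·10404
So 10404·71827 ≡ 1 (mod 367579).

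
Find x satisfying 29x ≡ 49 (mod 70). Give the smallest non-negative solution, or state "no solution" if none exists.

First find gcd(29, 70):
70 = 2×29 + 12
29 = 2×12 + 5
12 = 2×5 + 2
5 = 2×2 + 1
2 = 2×1 + 0
gcd = 1, so a unique solution mod 70 exists.
Back-substitute for the Bézout coefficients:
1 = 5 − 2·2
1 = −2·12 + 5·5
1 = 5·29 − 12·12
1 = −12·70 + 29·29
So 29·(29) ≡ 1 (mod 70), giving 29⁻¹ ≡ 29.
x ≡ 29⁻¹·49 ≡ 29·49 ≡ 21 (mod 70).

21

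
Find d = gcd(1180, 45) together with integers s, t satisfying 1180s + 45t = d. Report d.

5

Euclidean algorithm:
1180 = 26*45 + 10
45 = 4*10 + 5
10 = 2*5 + 0
gcd(1180, 45) = 5.
Working backward:
5 = 45 − 4·10
5 = −4·1180 + 105·45
So 5 = (-4)·1180 + (105)·45.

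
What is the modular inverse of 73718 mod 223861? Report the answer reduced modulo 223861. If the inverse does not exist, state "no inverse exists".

67977

gcd(223861, 73718) by repeated division:
223861 = 3·73718 + 2707
73718 = 27·2707 + 629
2707 = 4·629 + 191
629 = 3·191 + 56
191 = 3·56 + 23
56 = 2·23 + 10
23 = 2·10 + 3
10 = 3·3 + 1
3 = 3·1 + 0
The gcd is 1. Working backward:
1 = 10 − 3·3
1 = −3·23 + 7·10
1 = 7·56 − 17·23
1 = −17·191 + 58·56
1 = 58·629 − 191·191
1 = −191·2707 + 822·629
1 = 822·73718 − 22385·2707
1 = −22385·223861 + 67977·73718
So 73718·67977 ≡ 1 (mod 223861).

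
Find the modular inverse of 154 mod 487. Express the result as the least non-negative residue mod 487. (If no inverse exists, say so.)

370

Run Euclid on (487, 154):
487 = 3·154 + 25
154 = 6·25 + 4
25 = 6·4 + 1
4 = 4·1 + 0
The gcd is 1. Working backward:
1 = 25 − 6·4
1 = −6·154 + 37·25
1 = 37·487 − 117·154
Thus 154·(-117) ≡ 1 (mod 487); reducing, -117 mod 487 = 370.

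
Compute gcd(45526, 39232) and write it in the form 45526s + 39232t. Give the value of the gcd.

Repeated division:
45526 = 1·39232 + 6294
39232 = 6·6294 + 1468
6294 = 4·1468 + 422
1468 = 3·422 + 202
422 = 2·202 + 18
202 = 11·18 + 4
18 = 4·4 + 2
4 = 2·2 + 0
gcd(45526, 39232) = 2.
Back-substituting:
2 = 18 − 4·4
2 = −4·202 + 45·18
2 = 45·422 − 94·202
2 = −94·1468 + 327·422
2 = 327·6294 − 1402·1468
2 = −1402·39232 + 8739·6294
2 = 8739·45526 − 10141·39232
So 2 = (8739)·45526 + (-10141)·39232.

2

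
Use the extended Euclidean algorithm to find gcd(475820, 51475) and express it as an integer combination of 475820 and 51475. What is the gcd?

5

Repeated division:
475820 = 9×51475 + 12545
51475 = 4×12545 + 1295
12545 = 9×1295 + 890
1295 = 1×890 + 405
890 = 2×405 + 80
405 = 5×80 + 5
80 = 16×5 + 0
gcd(475820, 51475) = 5.
Working backward:
5 = 405 − 5·80
5 = −5·890 + 11·405
5 = 11·1295 − 16·890
5 = −16·12545 + 155·1295
5 = 155·51475 − 636·12545
5 = −636·475820 + 5879·51475
So 5 = (-636)·475820 + (5879)·51475.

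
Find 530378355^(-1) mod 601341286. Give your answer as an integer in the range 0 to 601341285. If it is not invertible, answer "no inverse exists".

no inverse exists

Euclidean algorithm on 601341286, 530378355:
601341286 = 1×530378355 + 70962931
530378355 = 7×70962931 + 33637838
70962931 = 2×33637838 + 3687255
33637838 = 9×3687255 + 452543
3687255 = 8×452543 + 66911
452543 = 6×66911 + 51077
66911 = 1×51077 + 15834
51077 = 3×15834 + 3575
15834 = 4×3575 + 1534
3575 = 2×1534 + 507
1534 = 3×507 + 13
507 = 39×13 + 0
The gcd is 13, not 1, hence no inverse exists.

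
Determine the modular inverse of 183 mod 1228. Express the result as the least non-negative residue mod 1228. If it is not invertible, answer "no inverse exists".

Extended Euclidean algorithm:
1228 = 6×183 + 130
183 = 1×130 + 53
130 = 2×53 + 24
53 = 2×24 + 5
24 = 4×5 + 4
5 = 1×4 + 1
4 = 4×1 + 0
The gcd is 1. Working backward:
1 = 5 − 4
1 = −24 + 5·5
1 = 5·53 − 11·24
1 = −11·130 + 27·53
1 = 27·183 − 38·130
1 = −38·1228 + 255·183
So 183·255 ≡ 1 (mod 1228).

255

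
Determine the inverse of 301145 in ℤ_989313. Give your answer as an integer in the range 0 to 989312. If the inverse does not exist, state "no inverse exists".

no inverse exists

Euclidean algorithm on 989313, 301145:
989313 = 3*301145 + 85878
301145 = 3*85878 + 43511
85878 = 1*43511 + 42367
43511 = 1*42367 + 1144
42367 = 37*1144 + 39
1144 = 29*39 + 13
39 = 3*13 + 0
gcd(301145, 989313) = 13 ≠ 1, so 301145 has no multiplicative inverse modulo 989313.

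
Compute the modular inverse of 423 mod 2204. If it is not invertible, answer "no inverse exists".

Extended Euclidean algorithm:
2204 = 5*423 + 89
423 = 4*89 + 67
89 = 1*67 + 22
67 = 3*22 + 1
22 = 22*1 + 0
gcd = 1, so the inverse exists. Back-substitute:
1 = 67 − 3·22
1 = −3·89 + 4·67
1 = 4·423 − 19·89
1 = −19·2204 + 99·423
So 423·99 ≡ 1 (mod 2204).

99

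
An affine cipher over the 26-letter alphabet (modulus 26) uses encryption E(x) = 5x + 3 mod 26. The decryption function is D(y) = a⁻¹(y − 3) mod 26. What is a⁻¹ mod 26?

Extended Euclidean algorithm:
26 = 5*5 + 1
5 = 5*1 + 0
Since gcd(5, 26) = 1, back-substitute to write 1 as a combination:
1 = 26 − 5·5
Hence 5⁻¹ ≡ -5 ≡ 21 (mod 26).

21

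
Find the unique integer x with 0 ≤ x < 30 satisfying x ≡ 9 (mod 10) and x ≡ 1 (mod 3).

Write x = 9 + 10·k. Then 10·k ≡ 1 − 9 ≡ 1 (mod 3).
Need 10⁻¹ mod 3. Extended Euclid on (3, 1):
3 = 3×1 + 0
10⁻¹ ≡ 1 (mod 3), so k ≡ 1·1 ≡ 1 (mod 3).
x = 9 + 10·1 = 19.

19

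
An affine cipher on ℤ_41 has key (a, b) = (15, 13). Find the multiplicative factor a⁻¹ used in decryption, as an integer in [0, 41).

11

Apply the Euclidean algorithm to 41 and 15:
41 = 2·15 + 11
15 = 1·11 + 4
11 = 2·4 + 3
4 = 1·3 + 1
3 = 3·1 + 0
Since gcd(15, 41) = 1, back-substitute to write 1 as a combination:
1 = 4 − 3
1 = −11 + 3·4
1 = 3·15 − 4·11
1 = −4·41 + 11·15
So 15·11 ≡ 1 (mod 41).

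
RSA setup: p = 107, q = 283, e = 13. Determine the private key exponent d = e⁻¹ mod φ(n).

11497

φ(n) = (p−1)(q−1) = 106·282 = 29892.
Need d with 13·d ≡ 1 (mod 29892). Apply the extended Euclidean algorithm:
29892 = 2299×13 + 5
13 = 2×5 + 3
5 = 1×3 + 2
3 = 1×2 + 1
2 = 2×1 + 0
Back-substitute:
1 = 3 − 2
1 = −5 + 2·3
1 = 2·13 − 5·5
1 = −5·29892 + 11497·13
So 13·11497 ≡ 1 (mod 29892), hence d = 11497.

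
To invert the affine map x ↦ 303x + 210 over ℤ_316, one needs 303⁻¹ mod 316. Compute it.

Run Euclid on (316, 303):
316 = 1*303 + 13
303 = 23*13 + 4
13 = 3*4 + 1
4 = 4*1 + 0
gcd = 1, so the inverse exists. Back-substitute:
1 = 13 − 3·4
1 = −3·303 + 70·13
1 = 70·316 − 73·303
Hence 303⁻¹ ≡ -73 ≡ 243 (mod 316).

243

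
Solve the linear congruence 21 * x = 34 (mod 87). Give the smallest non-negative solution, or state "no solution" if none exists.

no solution

gcd(21, 87):
87 = 4×21 + 3
21 = 7×3 + 0
gcd = 3, but 3 ∤ 34, so the congruence has no solution.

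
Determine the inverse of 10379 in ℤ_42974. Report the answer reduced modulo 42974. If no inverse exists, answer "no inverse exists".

Run Euclid on (42974, 10379):
42974 = 4*10379 + 1458
10379 = 7*1458 + 173
1458 = 8*173 + 74
173 = 2*74 + 25
74 = 2*25 + 24
25 = 1*24 + 1
24 = 24*1 + 0
gcd = 1, so the inverse exists. Back-substitute:
1 = 25 − 24
1 = −74 + 3·25
1 = 3·173 − 7·74
1 = −7·1458 + 59·173
1 = 59·10379 − 420·1458
1 = −420·42974 + 1739·10379
So 10379·1739 ≡ 1 (mod 42974).

1739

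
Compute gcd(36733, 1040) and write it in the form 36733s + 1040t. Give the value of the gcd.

Repeated division:
36733 = 35·1040 + 333
1040 = 3·333 + 41
333 = 8·41 + 5
41 = 8·5 + 1
5 = 5·1 + 0
gcd(36733, 1040) = 1.
Back-substituting:
1 = 41 − 8·5
1 = −8·333 + 65·41
1 = 65·1040 − 203·333
1 = −203·36733 + 7170·1040
So 1 = (-203)·36733 + (7170)·1040.

1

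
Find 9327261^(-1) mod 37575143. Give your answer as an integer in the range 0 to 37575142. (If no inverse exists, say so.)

16126589

Apply the Euclidean algorithm to 37575143 and 9327261:
37575143 = 4×9327261 + 266099
9327261 = 35×266099 + 13796
266099 = 19×13796 + 3975
13796 = 3×3975 + 1871
3975 = 2×1871 + 233
1871 = 8×233 + 7
233 = 33×7 + 2
7 = 3×2 + 1
2 = 2×1 + 0
Since gcd(9327261, 37575143) = 1, back-substitute to write 1 as a combination:
1 = 7 − 3·2
1 = −3·233 + 100·7
1 = 100·1871 − 803·233
1 = −803·3975 + 1706·1871
1 = 1706·13796 − 5921·3975
1 = −5921·266099 + 114205·13796
1 = 114205·9327261 − 4003096·266099
1 = −4003096·37575143 + 16126589·9327261
So 9327261·16126589 ≡ 1 (mod 37575143).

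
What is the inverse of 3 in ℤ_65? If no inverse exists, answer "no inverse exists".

22

Run Euclid on (65, 3):
65 = 21*3 + 2
3 = 1*2 + 1
2 = 2*1 + 0
The gcd is 1. Working backward:
1 = 3 − 2
1 = −65 + 22·3
So 3·22 ≡ 1 (mod 65).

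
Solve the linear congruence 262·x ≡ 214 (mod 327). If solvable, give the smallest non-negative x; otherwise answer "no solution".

208

First find gcd(262, 327):
327 = 1·262 + 65
262 = 4·65 + 2
65 = 32·2 + 1
2 = 2·1 + 0
gcd = 1, so a unique solution mod 327 exists.
Back-substitute for the Bézout coefficients:
1 = 65 − 32·2
1 = −32·262 + 129·65
1 = 129·327 − 161·262
So 262·(-161) ≡ 1 (mod 327), giving 262⁻¹ ≡ 166.
x ≡ 262⁻¹·214 ≡ 166·214 ≡ 208 (mod 327).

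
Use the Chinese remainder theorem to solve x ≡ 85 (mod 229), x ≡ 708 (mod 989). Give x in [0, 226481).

Write x = 85 + 229·k. Then 229·k ≡ 708 − 85 ≡ 623 (mod 989).
Need 229⁻¹ mod 989. Extended Euclid on (989, 229):
989 = 4*229 + 73
229 = 3*73 + 10
73 = 7*10 + 3
10 = 3*3 + 1
3 = 3*1 + 0
Back-substitute:
1 = 10 − 3·3
1 = −3·73 + 22·10
1 = 22·229 − 69·73
1 = −69·989 + 298·229
229⁻¹ ≡ 298 (mod 989), so k ≡ 298·623 ≡ 711 (mod 989).
x = 85 + 229·711 = 162904.

162904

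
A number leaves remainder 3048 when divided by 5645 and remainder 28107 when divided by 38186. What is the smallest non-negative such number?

140399843

Write x = 3048 + 5645·k. Then 5645·k ≡ 28107 − 3048 ≡ 25059 (mod 38186).
Need 5645⁻¹ mod 38186. Extended Euclid on (38186, 5645):
38186 = 6×5645 + 4316
5645 = 1×4316 + 1329
4316 = 3×1329 + 329
1329 = 4×329 + 13
329 = 25×13 + 4
13 = 3×4 + 1
4 = 4×1 + 0
Back-substitute:
1 = 13 − 3·4
1 = −3·329 + 76·13
1 = 76·1329 − 307·329
1 = −307·4316 + 997·1329
1 = 997·5645 − 1304·4316
1 = −1304·38186 + 8821·5645
5645⁻¹ ≡ 8821 (mod 38186), so k ≡ 8821·25059 ≡ 24871 (mod 38186).
x = 3048 + 5645·24871 = 140399843.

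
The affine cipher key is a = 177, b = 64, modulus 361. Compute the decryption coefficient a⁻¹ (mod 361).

206

Run Euclid on (361, 177):
361 = 2*177 + 7
177 = 25*7 + 2
7 = 3*2 + 1
2 = 2*1 + 0
gcd = 1, so the inverse exists. Back-substitute:
1 = 7 − 3·2
1 = −3·177 + 76·7
1 = 76·361 − 155·177
Thus 177·(-155) ≡ 1 (mod 361); reducing, -155 mod 361 = 206.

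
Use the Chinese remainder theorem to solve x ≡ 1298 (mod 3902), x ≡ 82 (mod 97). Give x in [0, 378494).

301752

Write x = 1298 + 3902·k. Then 3902·k ≡ 82 − 1298 ≡ 45 (mod 97).
Need 3902⁻¹ mod 97. Extended Euclid on (97, 22):
97 = 4×22 + 9
22 = 2×9 + 4
9 = 2×4 + 1
4 = 4×1 + 0
Back-substitute:
1 = 9 − 2·4
1 = −2·22 + 5·9
1 = 5·97 − 22·22
3902⁻¹ ≡ 75 (mod 97), so k ≡ 75·45 ≡ 77 (mod 97).
x = 1298 + 3902·77 = 301752.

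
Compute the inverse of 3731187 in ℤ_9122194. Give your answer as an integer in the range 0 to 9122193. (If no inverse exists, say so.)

Apply the Euclidean algorithm to 9122194 and 3731187:
9122194 = 2·3731187 + 1659820
3731187 = 2·1659820 + 411547
1659820 = 4·411547 + 13632
411547 = 30·13632 + 2587
13632 = 5·2587 + 697
2587 = 3·697 + 496
697 = 1·496 + 201
496 = 2·201 + 94
201 = 2·94 + 13
94 = 7·13 + 3
13 = 4·3 + 1
3 = 3·1 + 0
gcd = 1, so the inverse exists. Back-substitute:
1 = 13 − 4·3
1 = −4·94 + 29·13
1 = 29·201 − 62·94
1 = −62·496 + 153·201
1 = 153·697 − 215·496
1 = −215·2587 + 798·697
1 = 798·13632 − 4205·2587
1 = −4205·411547 + 126948·13632
1 = 126948·1659820 − 511997·411547
1 = −511997·3731187 + 1150942·1659820
1 = 1150942·9122194 − 2813881·3731187
Hence 3731187⁻¹ ≡ -2813881 ≡ 6308313 (mod 9122194).

6308313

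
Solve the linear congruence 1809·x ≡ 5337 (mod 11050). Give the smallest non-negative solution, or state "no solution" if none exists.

10943

First find gcd(1809, 11050):
11050 = 6·1809 + 196
1809 = 9·196 + 45
196 = 4·45 + 16
45 = 2·16 + 13
16 = 1·13 + 3
13 = 4·3 + 1
3 = 3·1 + 0
gcd = 1, so a unique solution mod 11050 exists.
Back-substitute for the Bézout coefficients:
1 = 13 − 4·3
1 = −4·16 + 5·13
1 = 5·45 − 14·16
1 = −14·196 + 61·45
1 = 61·1809 − 563·196
1 = −563·11050 + 3439·1809
So 1809·(3439) ≡ 1 (mod 11050), giving 1809⁻¹ ≡ 3439.
x ≡ 1809⁻¹·5337 ≡ 3439·5337 ≡ 10943 (mod 11050).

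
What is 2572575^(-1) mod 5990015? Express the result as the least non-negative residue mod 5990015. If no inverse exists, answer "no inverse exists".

Compute gcd(2572575, 5990015):
5990015 = 2*2572575 + 844865
2572575 = 3*844865 + 37980
844865 = 22*37980 + 9305
37980 = 4*9305 + 760
9305 = 12*760 + 185
760 = 4*185 + 20
185 = 9*20 + 5
20 = 4*5 + 0
gcd(2572575, 5990015) = 5 ≠ 1, so 2572575 has no multiplicative inverse modulo 5990015.

no inverse exists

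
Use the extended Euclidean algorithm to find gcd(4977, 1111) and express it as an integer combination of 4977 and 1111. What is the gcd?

1

Apply Euclid's algorithm to 4977 and 1111:
4977 = 4*1111 + 533
1111 = 2*533 + 45
533 = 11*45 + 38
45 = 1*38 + 7
38 = 5*7 + 3
7 = 2*3 + 1
3 = 3*1 + 0
gcd(4977, 1111) = 1.
Express as a combination:
1 = 7 − 2·3
1 = −2·38 + 11·7
1 = 11·45 − 13·38
1 = −13·533 + 154·45
1 = 154·1111 − 321·533
1 = −321·4977 + 1438·1111
So 1 = (-321)·4977 + (1438)·1111.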